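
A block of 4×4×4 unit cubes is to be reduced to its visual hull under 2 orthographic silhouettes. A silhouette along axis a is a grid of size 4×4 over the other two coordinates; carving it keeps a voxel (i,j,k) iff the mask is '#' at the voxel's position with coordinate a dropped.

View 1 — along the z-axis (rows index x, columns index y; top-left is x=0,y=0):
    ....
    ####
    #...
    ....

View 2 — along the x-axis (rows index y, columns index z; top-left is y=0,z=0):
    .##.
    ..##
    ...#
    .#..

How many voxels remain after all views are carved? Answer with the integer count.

8 voxels

full grid |V| = 64
step 1: project along z, AND mask (5/16) → |grid| = 20
step 2: project along x, AND mask (6/16) → |grid| = 8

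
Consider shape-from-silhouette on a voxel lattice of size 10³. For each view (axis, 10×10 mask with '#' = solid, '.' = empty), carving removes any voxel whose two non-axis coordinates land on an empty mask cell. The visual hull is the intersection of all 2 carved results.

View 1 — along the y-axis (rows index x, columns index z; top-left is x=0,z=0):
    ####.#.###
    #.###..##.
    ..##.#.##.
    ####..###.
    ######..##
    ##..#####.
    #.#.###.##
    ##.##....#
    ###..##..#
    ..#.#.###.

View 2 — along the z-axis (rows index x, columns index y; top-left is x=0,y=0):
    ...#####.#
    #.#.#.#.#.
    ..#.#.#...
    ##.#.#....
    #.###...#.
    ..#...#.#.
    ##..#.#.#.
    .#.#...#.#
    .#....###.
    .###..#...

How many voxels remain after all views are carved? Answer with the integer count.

remaining voxels: 281

full grid |V| = 1000
carve view 1 (along y, XZ-mask fill 64/100): 640 voxels remain
carve view 2 (along z, XY-mask fill 43/100): 281 voxels remain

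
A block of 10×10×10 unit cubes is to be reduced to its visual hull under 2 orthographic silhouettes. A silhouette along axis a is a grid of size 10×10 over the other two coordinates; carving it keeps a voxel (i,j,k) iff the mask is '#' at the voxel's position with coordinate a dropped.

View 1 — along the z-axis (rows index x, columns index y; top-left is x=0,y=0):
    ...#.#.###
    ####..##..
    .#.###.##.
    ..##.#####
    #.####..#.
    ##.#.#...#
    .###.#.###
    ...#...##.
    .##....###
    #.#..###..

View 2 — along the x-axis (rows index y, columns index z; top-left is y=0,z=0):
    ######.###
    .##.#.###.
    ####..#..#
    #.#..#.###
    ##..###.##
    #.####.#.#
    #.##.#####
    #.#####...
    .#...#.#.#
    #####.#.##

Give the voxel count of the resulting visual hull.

|visual hull| = 353

initial block: 10^3 = 1000
after view 1 [z-axis, 55 of 100 cells solid] → remaining = 550
after view 2 [x-axis, 67 of 100 cells solid] → remaining = 353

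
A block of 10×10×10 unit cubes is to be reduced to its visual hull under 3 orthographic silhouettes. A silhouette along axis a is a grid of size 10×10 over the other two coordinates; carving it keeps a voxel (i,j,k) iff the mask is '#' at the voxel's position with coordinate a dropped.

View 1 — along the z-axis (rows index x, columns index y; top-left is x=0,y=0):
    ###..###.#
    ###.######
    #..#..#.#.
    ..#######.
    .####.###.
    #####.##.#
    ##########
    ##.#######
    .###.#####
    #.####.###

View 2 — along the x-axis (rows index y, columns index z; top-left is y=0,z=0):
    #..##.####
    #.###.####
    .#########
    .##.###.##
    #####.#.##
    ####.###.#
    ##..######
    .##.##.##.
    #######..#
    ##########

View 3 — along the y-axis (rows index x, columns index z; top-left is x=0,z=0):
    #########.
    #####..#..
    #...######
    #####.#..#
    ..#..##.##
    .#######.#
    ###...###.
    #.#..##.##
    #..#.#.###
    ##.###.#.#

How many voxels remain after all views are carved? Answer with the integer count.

before carving: 1000 voxels (10×10×10)
after view 1 [z-axis, 77 of 100 cells solid] → remaining = 770
after view 2 [x-axis, 79 of 100 cells solid] → remaining = 605
after view 3 [y-axis, 67 of 100 cells solid] → remaining = 403

|visual hull| = 403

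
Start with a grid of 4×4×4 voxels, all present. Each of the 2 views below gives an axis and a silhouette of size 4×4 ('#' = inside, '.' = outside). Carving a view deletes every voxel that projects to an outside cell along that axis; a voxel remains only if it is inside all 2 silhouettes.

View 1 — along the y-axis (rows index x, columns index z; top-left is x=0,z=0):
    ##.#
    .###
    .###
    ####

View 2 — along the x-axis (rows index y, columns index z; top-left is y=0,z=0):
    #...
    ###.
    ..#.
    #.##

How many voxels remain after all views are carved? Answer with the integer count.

remaining voxels: 23

full grid |V| = 64
after view 1 [y-axis, 13 of 16 cells solid] → remaining = 52
after view 2 [x-axis, 8 of 16 cells solid] → remaining = 23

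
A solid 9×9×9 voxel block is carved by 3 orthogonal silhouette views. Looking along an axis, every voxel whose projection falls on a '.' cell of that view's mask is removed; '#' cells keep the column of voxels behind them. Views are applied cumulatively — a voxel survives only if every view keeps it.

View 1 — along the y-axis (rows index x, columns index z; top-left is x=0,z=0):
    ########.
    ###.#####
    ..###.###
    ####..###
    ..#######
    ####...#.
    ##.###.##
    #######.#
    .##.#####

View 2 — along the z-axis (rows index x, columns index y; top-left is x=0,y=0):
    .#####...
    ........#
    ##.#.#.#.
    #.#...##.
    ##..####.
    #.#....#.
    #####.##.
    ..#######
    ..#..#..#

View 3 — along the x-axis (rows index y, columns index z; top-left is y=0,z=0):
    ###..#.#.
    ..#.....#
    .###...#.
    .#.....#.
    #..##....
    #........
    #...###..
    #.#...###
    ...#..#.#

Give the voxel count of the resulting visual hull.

full grid |V| = 729
V1 y: intersect with XZ mask (63 set) -- 567 left
V2 z: intersect with XY mask (41 set) -- 289 left
V3 x: intersect with YZ mask (29 set) -- 105 left

105 voxels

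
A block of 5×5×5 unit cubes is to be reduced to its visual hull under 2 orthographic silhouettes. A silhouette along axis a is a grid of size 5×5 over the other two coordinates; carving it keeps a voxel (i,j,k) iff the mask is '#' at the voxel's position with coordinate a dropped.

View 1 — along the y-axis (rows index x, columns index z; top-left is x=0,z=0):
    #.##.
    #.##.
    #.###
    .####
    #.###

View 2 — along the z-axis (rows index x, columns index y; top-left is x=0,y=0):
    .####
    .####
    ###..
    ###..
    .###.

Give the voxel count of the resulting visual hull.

before carving: 125 voxels (5×5×5)
after view 1 [y-axis, 18 of 25 cells solid] → remaining = 90
after view 2 [z-axis, 17 of 25 cells solid] → remaining = 60

60 voxels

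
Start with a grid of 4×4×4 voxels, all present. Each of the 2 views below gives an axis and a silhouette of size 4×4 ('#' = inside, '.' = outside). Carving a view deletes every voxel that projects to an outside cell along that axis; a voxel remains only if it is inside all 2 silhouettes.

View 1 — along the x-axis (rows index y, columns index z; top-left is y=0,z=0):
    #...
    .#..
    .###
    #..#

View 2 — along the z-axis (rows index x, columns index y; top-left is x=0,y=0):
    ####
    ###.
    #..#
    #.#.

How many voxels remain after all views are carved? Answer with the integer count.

full grid |V| = 64
V1 x: intersect with YZ mask (7 set) -- 28 left
V2 z: intersect with XY mask (11 set) -- 19 left

voxel count = 19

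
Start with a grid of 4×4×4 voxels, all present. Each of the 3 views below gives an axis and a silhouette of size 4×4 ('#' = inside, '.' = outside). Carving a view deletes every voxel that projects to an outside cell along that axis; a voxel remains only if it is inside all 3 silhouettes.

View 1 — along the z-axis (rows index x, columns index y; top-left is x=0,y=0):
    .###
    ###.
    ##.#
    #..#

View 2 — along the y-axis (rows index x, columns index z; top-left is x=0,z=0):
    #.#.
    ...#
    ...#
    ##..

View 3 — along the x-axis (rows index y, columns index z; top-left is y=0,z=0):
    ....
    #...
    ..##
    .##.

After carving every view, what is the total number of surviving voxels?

full grid |V| = 64
V1 z: intersect with XY mask (11 set) -- 44 left
V2 y: intersect with XZ mask (6 set) -- 16 left
V3 x: intersect with YZ mask (5 set) -- 5 left

|visual hull| = 5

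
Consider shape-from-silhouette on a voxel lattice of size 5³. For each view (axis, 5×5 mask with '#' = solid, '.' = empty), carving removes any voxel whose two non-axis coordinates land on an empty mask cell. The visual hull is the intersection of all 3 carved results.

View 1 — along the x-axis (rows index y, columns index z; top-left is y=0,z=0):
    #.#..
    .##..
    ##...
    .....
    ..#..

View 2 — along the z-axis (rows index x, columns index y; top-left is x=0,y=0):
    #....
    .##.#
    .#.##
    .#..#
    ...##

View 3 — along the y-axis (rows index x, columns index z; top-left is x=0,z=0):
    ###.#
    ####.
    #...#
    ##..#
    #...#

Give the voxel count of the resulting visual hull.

8 voxels

initial block: 5^3 = 125
[1] x-view keeps 7 columns → grid now 35
[2] z-view keeps 11 columns → grid now 14
[3] y-view keeps 15 columns → grid now 8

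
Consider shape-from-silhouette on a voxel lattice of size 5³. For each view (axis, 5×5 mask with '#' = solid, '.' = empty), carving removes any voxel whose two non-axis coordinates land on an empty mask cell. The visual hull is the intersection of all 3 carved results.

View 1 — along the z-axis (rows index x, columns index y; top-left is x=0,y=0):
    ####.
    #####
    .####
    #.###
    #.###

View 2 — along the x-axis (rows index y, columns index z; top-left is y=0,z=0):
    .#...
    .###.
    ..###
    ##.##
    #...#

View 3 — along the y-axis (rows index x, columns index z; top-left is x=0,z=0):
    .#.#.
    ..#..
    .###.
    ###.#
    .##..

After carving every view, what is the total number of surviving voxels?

initial block: 5^3 = 125
  1. axis=2 (XY plane), |mask|=21  ⇒  voxels=105
  2. axis=0 (YZ plane), |mask|=13  ⇒  voxels=56
  3. axis=1 (XZ plane), |mask|=12  ⇒  voxels=26

remaining voxels: 26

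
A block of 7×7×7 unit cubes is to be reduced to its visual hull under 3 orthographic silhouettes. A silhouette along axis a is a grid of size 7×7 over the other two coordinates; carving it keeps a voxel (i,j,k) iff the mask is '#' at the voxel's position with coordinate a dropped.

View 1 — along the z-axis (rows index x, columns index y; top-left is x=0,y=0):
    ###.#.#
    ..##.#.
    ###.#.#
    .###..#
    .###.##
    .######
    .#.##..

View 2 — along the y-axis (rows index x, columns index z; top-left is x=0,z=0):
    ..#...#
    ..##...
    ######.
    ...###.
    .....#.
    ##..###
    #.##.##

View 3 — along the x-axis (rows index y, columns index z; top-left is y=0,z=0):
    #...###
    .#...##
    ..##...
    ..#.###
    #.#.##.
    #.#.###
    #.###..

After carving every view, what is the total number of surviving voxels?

start: 7×7×7 = 343 voxels
V1 z: intersect with XY mask (31 set) -- 217 left
V2 y: intersect with XZ mask (24 set) -- 108 left
V3 x: intersect with YZ mask (26 set) -- 56 left

56 voxels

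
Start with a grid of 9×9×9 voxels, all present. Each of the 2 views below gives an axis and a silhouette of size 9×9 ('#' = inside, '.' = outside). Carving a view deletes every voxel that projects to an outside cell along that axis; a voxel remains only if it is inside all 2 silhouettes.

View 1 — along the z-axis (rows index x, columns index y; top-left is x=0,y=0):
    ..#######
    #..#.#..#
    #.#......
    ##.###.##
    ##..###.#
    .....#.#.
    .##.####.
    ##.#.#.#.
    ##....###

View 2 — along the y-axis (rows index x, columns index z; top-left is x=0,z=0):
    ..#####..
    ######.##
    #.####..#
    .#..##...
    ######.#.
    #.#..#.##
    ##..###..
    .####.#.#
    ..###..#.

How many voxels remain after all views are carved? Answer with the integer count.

before carving: 729 voxels (9×9×9)
after view 1 [z-axis, 44 of 81 cells solid] → remaining = 396
after view 2 [y-axis, 49 of 81 cells solid] → remaining = 232

remaining voxels: 232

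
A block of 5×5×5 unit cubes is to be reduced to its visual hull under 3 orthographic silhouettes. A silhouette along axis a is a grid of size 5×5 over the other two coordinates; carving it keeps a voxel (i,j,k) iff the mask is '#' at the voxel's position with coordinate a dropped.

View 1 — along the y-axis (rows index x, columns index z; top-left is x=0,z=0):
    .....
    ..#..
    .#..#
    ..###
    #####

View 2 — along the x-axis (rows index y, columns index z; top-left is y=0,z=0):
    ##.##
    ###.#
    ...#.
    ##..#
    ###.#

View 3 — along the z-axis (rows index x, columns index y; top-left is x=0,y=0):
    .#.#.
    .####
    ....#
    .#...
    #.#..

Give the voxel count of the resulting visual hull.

start: 5×5×5 = 125 voxels
step 1: project along y, AND mask (11/25) → |grid| = 55
step 2: project along x, AND mask (16/25) → |grid| = 34
step 3: project along z, AND mask (10/25) → |grid| = 11

remaining voxels: 11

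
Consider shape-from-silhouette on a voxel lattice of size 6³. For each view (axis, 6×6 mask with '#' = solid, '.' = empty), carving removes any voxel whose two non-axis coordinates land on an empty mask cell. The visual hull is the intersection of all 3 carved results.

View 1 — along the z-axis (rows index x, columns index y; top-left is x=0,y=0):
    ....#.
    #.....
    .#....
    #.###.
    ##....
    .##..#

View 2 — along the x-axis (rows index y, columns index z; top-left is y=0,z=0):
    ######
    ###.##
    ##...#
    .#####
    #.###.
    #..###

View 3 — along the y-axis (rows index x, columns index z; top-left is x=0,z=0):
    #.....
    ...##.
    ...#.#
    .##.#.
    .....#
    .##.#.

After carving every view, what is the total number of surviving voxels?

remaining voxels: 20

initial block: 6^3 = 216
after view 1 [z-axis, 12 of 36 cells solid] → remaining = 72
after view 2 [x-axis, 27 of 36 cells solid] → remaining = 56
after view 3 [y-axis, 12 of 36 cells solid] → remaining = 20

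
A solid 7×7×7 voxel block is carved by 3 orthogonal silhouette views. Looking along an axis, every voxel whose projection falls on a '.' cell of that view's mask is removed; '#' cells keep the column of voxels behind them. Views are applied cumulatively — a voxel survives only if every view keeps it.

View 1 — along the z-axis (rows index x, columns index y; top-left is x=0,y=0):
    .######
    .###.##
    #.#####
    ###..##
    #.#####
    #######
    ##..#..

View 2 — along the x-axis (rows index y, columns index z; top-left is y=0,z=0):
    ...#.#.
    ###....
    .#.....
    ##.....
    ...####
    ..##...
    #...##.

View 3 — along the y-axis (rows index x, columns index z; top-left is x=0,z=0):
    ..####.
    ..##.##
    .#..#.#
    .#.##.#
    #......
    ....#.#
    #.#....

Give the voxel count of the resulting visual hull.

remaining voxels: 29

before carving: 343 voxels (7×7×7)
[1] z-view keeps 38 columns → grid now 266
[2] x-view keeps 17 columns → grid now 91
[3] y-view keeps 20 columns → grid now 29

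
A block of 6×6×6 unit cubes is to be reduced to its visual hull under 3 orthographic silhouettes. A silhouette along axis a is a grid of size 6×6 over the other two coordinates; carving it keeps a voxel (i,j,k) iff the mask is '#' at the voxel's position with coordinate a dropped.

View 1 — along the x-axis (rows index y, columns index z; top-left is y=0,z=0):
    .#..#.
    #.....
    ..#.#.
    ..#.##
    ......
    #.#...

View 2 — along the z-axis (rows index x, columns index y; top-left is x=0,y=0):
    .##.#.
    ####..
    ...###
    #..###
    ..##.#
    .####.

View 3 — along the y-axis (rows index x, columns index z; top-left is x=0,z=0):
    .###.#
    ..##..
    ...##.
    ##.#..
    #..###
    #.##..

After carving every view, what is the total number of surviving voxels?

|visual hull| = 13

full grid |V| = 216
step 1: project along x, AND mask (10/36) → |grid| = 60
step 2: project along z, AND mask (21/36) → |grid| = 36
step 3: project along y, AND mask (18/36) → |grid| = 13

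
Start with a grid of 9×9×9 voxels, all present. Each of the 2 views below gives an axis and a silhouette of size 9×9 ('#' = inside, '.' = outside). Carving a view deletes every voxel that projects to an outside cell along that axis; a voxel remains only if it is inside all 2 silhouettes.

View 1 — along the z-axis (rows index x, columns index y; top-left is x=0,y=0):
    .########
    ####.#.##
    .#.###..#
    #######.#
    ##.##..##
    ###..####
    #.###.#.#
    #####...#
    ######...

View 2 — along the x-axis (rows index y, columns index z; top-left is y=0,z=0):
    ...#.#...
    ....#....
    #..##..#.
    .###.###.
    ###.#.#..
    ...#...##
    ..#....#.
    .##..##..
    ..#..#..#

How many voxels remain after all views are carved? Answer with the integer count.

start: 9×9×9 = 729 voxels
carve view 1 (along z, XY-mask fill 59/81): 531 voxels remain
carve view 2 (along x, YZ-mask fill 30/81): 199 voxels remain

|visual hull| = 199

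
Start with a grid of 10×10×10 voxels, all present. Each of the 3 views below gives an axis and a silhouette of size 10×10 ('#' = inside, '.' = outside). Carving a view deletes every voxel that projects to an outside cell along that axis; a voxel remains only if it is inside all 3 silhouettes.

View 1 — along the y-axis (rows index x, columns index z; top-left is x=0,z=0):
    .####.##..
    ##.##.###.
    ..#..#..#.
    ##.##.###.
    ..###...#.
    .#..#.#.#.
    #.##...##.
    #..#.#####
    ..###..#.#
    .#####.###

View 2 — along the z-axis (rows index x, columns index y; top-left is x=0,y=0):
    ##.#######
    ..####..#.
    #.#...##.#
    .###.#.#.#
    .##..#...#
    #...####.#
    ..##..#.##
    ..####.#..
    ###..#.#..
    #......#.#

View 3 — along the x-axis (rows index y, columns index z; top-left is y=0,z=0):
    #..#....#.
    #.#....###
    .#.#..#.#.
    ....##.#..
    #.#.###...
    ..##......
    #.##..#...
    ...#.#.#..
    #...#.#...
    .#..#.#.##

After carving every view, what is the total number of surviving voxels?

before carving: 1000 voxels (10×10×10)
step 1: project along y, AND mask (56/100) → |grid| = 560
step 2: project along z, AND mask (53/100) → |grid| = 295
step 3: project along x, AND mask (37/100) → |grid| = 108

|visual hull| = 108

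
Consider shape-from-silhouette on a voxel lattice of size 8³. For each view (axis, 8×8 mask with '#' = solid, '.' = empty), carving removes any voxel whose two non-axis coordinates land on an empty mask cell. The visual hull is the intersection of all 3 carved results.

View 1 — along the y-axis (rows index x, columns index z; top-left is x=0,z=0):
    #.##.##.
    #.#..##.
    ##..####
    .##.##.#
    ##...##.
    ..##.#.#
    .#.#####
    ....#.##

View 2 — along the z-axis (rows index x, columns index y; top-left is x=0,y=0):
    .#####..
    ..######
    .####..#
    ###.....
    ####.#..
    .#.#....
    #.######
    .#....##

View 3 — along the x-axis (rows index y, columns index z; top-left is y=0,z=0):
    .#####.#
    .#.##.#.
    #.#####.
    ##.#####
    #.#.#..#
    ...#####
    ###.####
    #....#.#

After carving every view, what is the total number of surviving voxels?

voxel count = 114

start: 8×8×8 = 512 voxels
[1] y-view keeps 37 columns → grid now 296
[2] z-view keeps 36 columns → grid now 173
[3] x-view keeps 42 columns → grid now 114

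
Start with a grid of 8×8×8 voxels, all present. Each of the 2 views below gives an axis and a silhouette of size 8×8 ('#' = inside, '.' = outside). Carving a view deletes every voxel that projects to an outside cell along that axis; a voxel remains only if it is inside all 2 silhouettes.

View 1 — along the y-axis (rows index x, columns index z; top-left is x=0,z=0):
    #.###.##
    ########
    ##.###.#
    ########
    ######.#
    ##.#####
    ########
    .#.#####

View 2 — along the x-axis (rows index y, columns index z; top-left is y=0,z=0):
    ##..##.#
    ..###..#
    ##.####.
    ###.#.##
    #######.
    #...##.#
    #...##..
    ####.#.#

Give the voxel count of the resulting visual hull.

|visual hull| = 292

full grid |V| = 512
step 1: project along y, AND mask (56/64) → |grid| = 448
step 2: project along x, AND mask (41/64) → |grid| = 292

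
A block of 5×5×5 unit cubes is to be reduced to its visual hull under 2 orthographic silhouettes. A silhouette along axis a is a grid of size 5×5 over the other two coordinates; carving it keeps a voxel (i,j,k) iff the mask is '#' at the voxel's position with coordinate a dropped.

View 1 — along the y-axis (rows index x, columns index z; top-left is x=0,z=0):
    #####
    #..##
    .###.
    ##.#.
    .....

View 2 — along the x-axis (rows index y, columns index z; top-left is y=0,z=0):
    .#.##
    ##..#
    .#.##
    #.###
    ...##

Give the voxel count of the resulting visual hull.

|visual hull| = 43

initial block: 5^3 = 125
  1. axis=1 (XZ plane), |mask|=14  ⇒  voxels=70
  2. axis=0 (YZ plane), |mask|=15  ⇒  voxels=43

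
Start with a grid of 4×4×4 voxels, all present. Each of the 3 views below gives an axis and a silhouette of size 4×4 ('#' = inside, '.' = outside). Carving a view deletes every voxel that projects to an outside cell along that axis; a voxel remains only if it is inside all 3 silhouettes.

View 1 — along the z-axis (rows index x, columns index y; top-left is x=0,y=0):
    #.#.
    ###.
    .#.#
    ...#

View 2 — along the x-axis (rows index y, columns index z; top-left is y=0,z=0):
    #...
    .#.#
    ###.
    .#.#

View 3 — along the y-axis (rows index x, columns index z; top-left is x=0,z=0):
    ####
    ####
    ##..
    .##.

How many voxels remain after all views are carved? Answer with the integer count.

|visual hull| = 13

start: 4×4×4 = 64 voxels
V1 z: intersect with XY mask (8 set) -- 32 left
V2 x: intersect with YZ mask (8 set) -- 16 left
V3 y: intersect with XZ mask (12 set) -- 13 left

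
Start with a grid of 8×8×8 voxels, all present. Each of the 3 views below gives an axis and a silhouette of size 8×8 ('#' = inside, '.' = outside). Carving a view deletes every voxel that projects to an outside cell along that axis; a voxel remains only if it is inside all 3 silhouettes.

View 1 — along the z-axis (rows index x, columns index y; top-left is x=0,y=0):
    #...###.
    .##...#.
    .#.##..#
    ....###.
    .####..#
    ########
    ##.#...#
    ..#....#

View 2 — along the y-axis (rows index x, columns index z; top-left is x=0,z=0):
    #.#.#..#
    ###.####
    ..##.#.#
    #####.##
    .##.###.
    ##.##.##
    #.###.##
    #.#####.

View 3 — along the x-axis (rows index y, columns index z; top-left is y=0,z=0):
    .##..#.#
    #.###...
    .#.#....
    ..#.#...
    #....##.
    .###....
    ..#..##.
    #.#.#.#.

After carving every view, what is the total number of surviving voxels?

voxel count = 67

initial block: 8^3 = 512
after view 1 [z-axis, 33 of 64 cells solid] → remaining = 264
after view 2 [y-axis, 45 of 64 cells solid] → remaining = 183
after view 3 [x-axis, 25 of 64 cells solid] → remaining = 67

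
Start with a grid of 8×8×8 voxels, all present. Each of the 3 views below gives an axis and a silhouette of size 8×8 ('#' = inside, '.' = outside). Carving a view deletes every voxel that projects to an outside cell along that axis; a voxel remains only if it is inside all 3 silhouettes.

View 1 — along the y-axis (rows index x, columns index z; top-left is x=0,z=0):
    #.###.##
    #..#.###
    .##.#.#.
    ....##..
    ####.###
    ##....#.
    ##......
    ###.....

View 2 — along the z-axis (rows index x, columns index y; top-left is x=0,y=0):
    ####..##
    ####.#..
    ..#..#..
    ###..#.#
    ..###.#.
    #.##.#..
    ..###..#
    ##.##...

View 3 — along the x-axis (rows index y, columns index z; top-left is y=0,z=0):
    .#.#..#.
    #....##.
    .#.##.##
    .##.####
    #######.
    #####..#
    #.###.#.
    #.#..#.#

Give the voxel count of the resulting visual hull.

before carving: 512 voxels (8×8×8)
  1. axis=1 (XZ plane), |mask|=32  ⇒  voxels=256
  2. axis=2 (XY plane), |mask|=34  ⇒  voxels=139
  3. axis=0 (YZ plane), |mask|=39  ⇒  voxels=83

|visual hull| = 83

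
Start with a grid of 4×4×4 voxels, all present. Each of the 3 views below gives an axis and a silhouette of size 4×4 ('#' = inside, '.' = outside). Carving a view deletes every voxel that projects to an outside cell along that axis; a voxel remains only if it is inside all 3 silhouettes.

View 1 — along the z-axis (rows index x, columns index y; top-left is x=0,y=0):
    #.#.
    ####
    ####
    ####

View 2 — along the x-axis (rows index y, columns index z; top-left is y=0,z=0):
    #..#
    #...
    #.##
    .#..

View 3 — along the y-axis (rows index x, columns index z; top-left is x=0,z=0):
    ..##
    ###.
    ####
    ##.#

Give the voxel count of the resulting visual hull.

before carving: 64 voxels (4×4×4)
after view 1 [z-axis, 14 of 16 cells solid] → remaining = 56
after view 2 [x-axis, 7 of 16 cells solid] → remaining = 26
after view 3 [y-axis, 12 of 16 cells solid] → remaining = 21

remaining voxels: 21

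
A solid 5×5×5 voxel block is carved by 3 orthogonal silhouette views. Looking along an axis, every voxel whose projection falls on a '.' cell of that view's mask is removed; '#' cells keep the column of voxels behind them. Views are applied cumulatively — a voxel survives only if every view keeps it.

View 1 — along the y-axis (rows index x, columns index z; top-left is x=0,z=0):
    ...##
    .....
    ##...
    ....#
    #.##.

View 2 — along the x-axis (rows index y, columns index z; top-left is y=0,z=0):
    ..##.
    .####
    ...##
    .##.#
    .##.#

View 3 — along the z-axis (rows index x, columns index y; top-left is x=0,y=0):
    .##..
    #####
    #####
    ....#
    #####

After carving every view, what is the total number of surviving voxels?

full grid |V| = 125
carve view 1 (along y, XZ-mask fill 8/25): 40 voxels remain
carve view 2 (along x, YZ-mask fill 14/25): 21 voxels remain
carve view 3 (along z, XY-mask fill 18/25): 15 voxels remain

|visual hull| = 15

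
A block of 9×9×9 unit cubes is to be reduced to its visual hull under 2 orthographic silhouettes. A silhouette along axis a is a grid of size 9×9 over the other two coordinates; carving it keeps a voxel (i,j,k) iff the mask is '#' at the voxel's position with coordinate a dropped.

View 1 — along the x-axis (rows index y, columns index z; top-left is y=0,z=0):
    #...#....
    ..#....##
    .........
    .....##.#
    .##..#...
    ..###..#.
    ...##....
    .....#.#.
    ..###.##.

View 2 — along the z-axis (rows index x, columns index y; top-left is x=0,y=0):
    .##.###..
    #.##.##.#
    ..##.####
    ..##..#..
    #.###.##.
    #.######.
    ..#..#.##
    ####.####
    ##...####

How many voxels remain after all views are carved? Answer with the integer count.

|visual hull| = 127

start: 9×9×9 = 729 voxels
carve view 1 (along x, YZ-mask fill 24/81): 216 voxels remain
carve view 2 (along z, XY-mask fill 51/81): 127 voxels remain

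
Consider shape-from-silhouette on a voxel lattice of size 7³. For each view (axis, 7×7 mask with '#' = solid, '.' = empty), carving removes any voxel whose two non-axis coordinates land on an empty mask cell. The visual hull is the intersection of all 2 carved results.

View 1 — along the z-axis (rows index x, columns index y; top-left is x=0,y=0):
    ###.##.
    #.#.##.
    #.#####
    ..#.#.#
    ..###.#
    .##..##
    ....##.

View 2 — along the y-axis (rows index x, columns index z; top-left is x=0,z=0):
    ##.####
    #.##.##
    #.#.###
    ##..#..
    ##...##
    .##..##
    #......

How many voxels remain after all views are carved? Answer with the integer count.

full grid |V| = 343
after view 1 [z-axis, 28 of 49 cells solid] → remaining = 196
after view 2 [y-axis, 28 of 49 cells solid] → remaining = 123

remaining voxels: 123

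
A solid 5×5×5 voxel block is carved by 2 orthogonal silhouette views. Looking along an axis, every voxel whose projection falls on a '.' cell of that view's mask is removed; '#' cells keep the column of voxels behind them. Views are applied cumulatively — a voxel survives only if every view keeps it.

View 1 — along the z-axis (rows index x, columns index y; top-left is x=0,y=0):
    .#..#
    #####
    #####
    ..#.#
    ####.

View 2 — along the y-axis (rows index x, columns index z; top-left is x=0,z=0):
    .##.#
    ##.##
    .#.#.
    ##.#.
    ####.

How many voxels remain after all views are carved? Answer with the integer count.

full grid |V| = 125
after view 1 [z-axis, 18 of 25 cells solid] → remaining = 90
after view 2 [y-axis, 16 of 25 cells solid] → remaining = 58

voxel count = 58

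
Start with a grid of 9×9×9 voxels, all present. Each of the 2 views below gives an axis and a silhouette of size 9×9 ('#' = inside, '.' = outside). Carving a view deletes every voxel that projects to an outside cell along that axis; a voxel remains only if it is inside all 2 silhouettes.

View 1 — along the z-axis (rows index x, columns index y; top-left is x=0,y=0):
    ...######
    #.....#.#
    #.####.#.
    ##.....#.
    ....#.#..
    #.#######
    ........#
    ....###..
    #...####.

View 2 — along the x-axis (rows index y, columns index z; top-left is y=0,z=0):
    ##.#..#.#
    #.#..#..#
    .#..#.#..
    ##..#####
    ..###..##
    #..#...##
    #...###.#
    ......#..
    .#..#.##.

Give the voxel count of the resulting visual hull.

full grid |V| = 729
  1. axis=2 (XY plane), |mask|=37  ⇒  voxels=333
  2. axis=0 (YZ plane), |mask|=38  ⇒  voxels=157

remaining voxels: 157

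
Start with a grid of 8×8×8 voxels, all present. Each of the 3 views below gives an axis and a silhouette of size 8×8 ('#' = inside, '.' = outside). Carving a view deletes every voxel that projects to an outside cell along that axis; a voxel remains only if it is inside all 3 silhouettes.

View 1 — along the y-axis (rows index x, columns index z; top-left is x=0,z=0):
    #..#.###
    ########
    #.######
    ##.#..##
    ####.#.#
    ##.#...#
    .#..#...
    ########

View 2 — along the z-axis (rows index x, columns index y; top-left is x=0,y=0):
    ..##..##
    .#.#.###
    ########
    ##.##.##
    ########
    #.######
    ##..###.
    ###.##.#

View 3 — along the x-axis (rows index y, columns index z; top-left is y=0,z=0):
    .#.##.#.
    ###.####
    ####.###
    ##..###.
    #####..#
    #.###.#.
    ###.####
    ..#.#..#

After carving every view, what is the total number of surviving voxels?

start: 8×8×8 = 512 voxels
V1 y: intersect with XZ mask (45 set) -- 360 left
V2 z: intersect with XY mask (49 set) -- 280 left
V3 x: intersect with YZ mask (44 set) -- 187 left

voxel count = 187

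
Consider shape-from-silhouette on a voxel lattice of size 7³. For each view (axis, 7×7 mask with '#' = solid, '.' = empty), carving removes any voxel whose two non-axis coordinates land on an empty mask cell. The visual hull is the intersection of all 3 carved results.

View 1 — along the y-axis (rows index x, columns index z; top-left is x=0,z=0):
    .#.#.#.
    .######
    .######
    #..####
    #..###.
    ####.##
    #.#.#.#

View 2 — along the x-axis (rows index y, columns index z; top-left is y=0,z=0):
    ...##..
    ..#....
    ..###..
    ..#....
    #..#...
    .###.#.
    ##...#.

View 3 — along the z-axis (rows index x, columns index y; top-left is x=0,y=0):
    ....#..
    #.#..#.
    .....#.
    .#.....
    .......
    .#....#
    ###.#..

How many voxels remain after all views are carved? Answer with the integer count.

initial block: 7^3 = 343
carve view 1 (along y, XZ-mask fill 34/49): 238 voxels remain
carve view 2 (along x, YZ-mask fill 16/49): 78 voxels remain
carve view 3 (along z, XY-mask fill 12/49): 23 voxels remain

remaining voxels: 23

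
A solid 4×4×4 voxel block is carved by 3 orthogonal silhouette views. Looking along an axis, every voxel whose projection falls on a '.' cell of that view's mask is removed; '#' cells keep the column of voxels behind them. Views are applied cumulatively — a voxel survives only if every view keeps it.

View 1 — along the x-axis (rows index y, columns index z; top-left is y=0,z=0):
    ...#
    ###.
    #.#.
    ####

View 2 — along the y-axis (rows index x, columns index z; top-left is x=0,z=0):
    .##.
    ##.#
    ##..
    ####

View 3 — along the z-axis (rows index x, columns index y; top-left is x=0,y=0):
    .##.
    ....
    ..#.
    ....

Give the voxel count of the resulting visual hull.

before carving: 64 voxels (4×4×4)
after view 1 [x-axis, 10 of 16 cells solid] → remaining = 40
after view 2 [y-axis, 11 of 16 cells solid] → remaining = 27
after view 3 [z-axis, 3 of 16 cells solid] → remaining = 4

4 voxels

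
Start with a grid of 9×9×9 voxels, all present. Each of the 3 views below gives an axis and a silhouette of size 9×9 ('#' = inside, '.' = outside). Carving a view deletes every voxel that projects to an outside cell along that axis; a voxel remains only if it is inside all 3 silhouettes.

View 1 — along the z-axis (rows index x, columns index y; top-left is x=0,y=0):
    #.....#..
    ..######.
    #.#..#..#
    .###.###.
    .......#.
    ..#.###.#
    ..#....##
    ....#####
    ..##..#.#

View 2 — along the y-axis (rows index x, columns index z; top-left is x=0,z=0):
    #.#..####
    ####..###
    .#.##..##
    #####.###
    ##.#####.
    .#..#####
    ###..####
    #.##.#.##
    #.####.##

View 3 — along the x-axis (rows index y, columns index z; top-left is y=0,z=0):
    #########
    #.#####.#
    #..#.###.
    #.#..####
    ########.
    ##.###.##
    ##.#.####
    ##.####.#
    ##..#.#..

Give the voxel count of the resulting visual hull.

initial block: 9^3 = 729
carve view 1 (along z, XY-mask fill 36/81): 324 voxels remain
carve view 2 (along y, XZ-mask fill 59/81): 238 voxels remain
carve view 3 (along x, YZ-mask fill 60/81): 164 voxels remain

remaining voxels: 164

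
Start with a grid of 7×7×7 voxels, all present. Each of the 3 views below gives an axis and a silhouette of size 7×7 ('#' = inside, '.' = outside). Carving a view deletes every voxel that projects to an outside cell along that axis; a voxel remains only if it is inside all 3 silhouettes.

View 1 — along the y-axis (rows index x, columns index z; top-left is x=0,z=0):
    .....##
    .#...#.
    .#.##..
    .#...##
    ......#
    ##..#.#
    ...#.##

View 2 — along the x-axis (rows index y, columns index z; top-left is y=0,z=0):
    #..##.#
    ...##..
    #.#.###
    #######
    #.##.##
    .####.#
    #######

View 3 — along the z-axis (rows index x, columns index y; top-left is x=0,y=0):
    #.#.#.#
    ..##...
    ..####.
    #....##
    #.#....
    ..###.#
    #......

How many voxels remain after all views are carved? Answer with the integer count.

remaining voxels: 41

initial block: 7^3 = 343
after view 1 [y-axis, 18 of 49 cells solid] → remaining = 126
after view 2 [x-axis, 35 of 49 cells solid] → remaining = 87
after view 3 [z-axis, 20 of 49 cells solid] → remaining = 41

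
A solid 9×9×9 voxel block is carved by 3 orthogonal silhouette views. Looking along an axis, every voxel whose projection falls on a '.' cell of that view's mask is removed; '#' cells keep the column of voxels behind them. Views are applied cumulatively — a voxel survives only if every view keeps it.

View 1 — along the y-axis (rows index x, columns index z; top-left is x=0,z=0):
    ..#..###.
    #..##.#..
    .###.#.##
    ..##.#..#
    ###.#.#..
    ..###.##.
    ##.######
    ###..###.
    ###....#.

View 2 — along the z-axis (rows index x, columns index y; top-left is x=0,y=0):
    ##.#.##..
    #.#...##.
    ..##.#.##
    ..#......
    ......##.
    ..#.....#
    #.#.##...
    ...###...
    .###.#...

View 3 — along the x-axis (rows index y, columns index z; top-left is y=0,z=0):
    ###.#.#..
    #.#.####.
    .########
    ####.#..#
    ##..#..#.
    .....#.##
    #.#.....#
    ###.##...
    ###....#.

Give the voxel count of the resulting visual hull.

|visual hull| = 94

before carving: 729 voxels (9×9×9)
carve view 1 (along y, XZ-mask fill 46/81): 414 voxels remain
carve view 2 (along z, XY-mask fill 30/81): 156 voxels remain
carve view 3 (along x, YZ-mask fill 44/81): 94 voxels remain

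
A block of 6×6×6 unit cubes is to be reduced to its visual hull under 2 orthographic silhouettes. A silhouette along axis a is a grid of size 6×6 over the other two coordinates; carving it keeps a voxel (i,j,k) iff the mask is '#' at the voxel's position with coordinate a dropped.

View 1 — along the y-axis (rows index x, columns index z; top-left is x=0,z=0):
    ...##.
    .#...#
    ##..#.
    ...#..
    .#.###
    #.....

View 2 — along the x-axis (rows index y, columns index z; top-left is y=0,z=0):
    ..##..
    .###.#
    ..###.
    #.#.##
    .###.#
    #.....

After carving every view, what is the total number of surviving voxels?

remaining voxels: 34

start: 6×6×6 = 216 voxels
after view 1 [y-axis, 13 of 36 cells solid] → remaining = 78
after view 2 [x-axis, 18 of 36 cells solid] → remaining = 34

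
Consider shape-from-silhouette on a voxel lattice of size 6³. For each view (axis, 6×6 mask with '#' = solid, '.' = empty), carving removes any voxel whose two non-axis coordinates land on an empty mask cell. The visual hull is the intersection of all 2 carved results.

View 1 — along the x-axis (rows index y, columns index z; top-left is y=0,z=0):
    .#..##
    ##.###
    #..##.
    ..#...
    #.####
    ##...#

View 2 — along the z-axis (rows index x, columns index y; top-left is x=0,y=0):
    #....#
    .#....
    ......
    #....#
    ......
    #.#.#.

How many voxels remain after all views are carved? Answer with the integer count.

start: 6×6×6 = 216 voxels
V1 x: intersect with YZ mask (20 set) -- 120 left
V2 z: intersect with XY mask (8 set) -- 28 left

28 voxels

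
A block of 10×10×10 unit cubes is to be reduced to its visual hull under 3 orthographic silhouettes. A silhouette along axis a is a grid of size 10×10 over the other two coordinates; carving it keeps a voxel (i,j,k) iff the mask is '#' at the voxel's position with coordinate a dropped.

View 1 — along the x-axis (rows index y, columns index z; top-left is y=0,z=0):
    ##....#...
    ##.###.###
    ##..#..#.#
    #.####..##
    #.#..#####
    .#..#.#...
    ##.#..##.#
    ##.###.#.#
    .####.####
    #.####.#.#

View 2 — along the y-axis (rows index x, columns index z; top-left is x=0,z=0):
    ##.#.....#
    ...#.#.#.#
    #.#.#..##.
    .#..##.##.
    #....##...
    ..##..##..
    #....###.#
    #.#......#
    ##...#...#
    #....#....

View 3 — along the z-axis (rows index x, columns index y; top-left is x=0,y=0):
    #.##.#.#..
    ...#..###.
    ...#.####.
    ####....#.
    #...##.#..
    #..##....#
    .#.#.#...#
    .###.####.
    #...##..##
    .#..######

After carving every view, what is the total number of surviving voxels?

|visual hull| = 118

full grid |V| = 1000
V1 x: intersect with YZ mask (61 set) -- 610 left
V2 y: intersect with XZ mask (39 set) -- 249 left
V3 z: intersect with XY mask (50 set) -- 118 left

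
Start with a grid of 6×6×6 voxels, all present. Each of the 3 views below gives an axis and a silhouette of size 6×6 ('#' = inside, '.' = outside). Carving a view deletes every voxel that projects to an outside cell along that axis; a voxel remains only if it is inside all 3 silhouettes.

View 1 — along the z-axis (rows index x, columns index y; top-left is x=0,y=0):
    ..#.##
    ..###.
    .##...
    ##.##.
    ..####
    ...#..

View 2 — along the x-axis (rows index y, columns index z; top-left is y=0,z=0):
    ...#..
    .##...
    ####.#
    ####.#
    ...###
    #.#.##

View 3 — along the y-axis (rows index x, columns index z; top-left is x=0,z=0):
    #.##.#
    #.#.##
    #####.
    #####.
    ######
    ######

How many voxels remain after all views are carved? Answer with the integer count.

54 voxels

initial block: 6^3 = 216
step 1: project along z, AND mask (17/36) → |grid| = 102
step 2: project along x, AND mask (20/36) → |grid| = 65
step 3: project along y, AND mask (30/36) → |grid| = 54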